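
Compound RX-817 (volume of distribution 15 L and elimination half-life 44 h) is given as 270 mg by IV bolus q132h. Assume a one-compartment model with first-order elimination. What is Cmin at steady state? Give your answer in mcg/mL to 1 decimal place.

The dosing interval is 3 half-lives, so f = 2^(−3) = 0.125.
At steady state, R = 1/(1 − 0.125) = 8/7.
Single-dose peak C₀ = D/Vd = 270/15 = 18 mcg/mL.
Steady-state peak Cmax,ss = C₀·R = 18 × 8/7 ≈ 20.571 mcg/mL.
Steady-state trough Cmin,ss = Cmax,ss·f ≈ 20.571 × 0.125 ≈ 2.571 mcg/mL.

2.6 mcg/mL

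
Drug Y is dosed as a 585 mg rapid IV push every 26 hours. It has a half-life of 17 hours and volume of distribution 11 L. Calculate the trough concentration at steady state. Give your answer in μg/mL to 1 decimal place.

k = ln2/t½ = ln2/17 ≈ 0.040773 h⁻¹; fraction remaining f = e^(−kτ) = e^(−0.040773×26) ≈ 0.3464.
Single-dose peak C₀ = D/Vd = 585/11 ≈ 53.182 μg/mL.
Steady-state trough Cmin,ss = C₀·f/(1−f) ≈ 53.182 × 0.3464/0.6536 ≈ 28.186 μg/mL.

28.2 μg/mL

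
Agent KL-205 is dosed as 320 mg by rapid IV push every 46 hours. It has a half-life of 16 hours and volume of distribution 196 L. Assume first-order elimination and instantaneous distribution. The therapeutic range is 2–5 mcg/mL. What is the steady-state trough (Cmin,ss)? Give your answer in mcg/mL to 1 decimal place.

Over one 46-h interval, 46/16 ≈ 2.875 half-lives elapse, leaving f ≈ 0.1363 of each dose.
Accumulation ratio R = 1/(1 − f) ≈ 1/0.8637 ≈ 1.1578.
Each bolus raises the concentration by D/Vd = 320/196 ≈ 1.633 mcg/mL.
Steady-state peak Cmax,ss = C₀·R ≈ 1.633 × 1.1578 ≈ 1.891 mcg/mL.
Steady-state trough Cmin,ss = Cmax,ss·f ≈ 1.891 × 0.1363 ≈ 0.258 mcg/mL.
Trough 0.3 mcg/mL vs MEC 2 mcg/mL: subtherapeutic.

0.3 mcg/mL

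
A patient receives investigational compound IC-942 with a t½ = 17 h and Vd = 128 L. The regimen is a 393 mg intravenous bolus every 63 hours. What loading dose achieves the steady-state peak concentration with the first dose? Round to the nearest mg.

426 mg

f = (1/2)^(63/17) ≈ 0.076633; accumulation ratio R = 1/(1−f) ≈ 1.08299.
Loading dose to hit Cmax,ss on first dose: D_load = D_maint·R ≈ 393 × 1.08299 ≈ 425.62 mg.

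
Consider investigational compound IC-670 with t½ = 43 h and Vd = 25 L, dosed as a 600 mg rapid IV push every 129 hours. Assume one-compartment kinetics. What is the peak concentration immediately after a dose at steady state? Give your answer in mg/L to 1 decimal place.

27.4 mg/L

The dosing interval is 3 half-lives, so f = 2^(−3) = 0.125.
At steady state, R = 1/(1 − 0.125) = 8/7.
Single-dose peak C₀ = D/Vd = 600/25 = 24 mg/L.
Steady-state peak Cmax,ss = C₀·R = 24 × 8/7 ≈ 27.429 mg/L.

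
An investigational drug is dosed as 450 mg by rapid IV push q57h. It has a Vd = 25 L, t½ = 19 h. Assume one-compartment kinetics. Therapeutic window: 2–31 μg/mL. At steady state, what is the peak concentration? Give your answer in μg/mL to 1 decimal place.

The dosing interval is 3 half-lives, so f = 2^(−3) = 0.125.
At steady state, R = 1/(1 − 0.125) = 8/7.
Single-dose peak C₀ = D/Vd = 450/25 = 18 μg/mL.
Steady-state peak Cmax,ss = C₀·R = 18 × 8/7 ≈ 20.571 μg/mL.
Peak 20.6 μg/mL vs MTC 31 μg/mL: below toxic threshold.

20.6 μg/mL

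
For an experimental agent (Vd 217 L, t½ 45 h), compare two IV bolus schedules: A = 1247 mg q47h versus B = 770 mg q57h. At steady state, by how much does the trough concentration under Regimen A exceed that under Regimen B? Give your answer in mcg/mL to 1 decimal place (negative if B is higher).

2.9 mcg/mL

Regimen A: f = (1/2)^(47/45) ≈ 0.4848; Cmin,ss = (1247/217)·f/(1−f) ≈ 5.407 mcg/mL.
Regimen B: f = (1/2)^(57/45) ≈ 0.4156; Cmin,ss = (770/217)·f/(1−f) ≈ 2.523 mcg/mL.
Difference ≈ 5.407 − 2.523 ≈ 2.884 mcg/mL.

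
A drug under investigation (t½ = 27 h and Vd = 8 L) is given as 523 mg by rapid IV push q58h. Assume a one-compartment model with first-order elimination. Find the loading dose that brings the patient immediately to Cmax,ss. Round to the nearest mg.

675 mg

f = (1/2)^(58/27) ≈ 0.225602; accumulation ratio R = 1/(1−f) ≈ 1.29133.
Loading dose to hit Cmax,ss on first dose: D_load = D_maint·R ≈ 523 × 1.29133 ≈ 675.37 mg.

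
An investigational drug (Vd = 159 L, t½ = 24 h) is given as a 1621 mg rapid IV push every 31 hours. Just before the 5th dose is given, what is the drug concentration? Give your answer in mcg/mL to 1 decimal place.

f = (1/2)^(τ/t½) = (1/2)^(31/24) ≈ 0.4085.
C₀ = D/Vd = 1621/159 ≈ 10.195 mcg/mL.
Before the 5th dose, 4 doses have been given. Superposition: Cmin = C₀·(f + f² + … + f^4).
≈ 10.195 × (0.4085 + 0.1669 + 0.0682 + 0.0278) ≈ 10.195 × 0.6714 ≈ 6.845 mcg/mL.

6.8 mcg/mL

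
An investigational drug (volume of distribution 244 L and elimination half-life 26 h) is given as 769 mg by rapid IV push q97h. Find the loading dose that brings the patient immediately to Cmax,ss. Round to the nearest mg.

832 mg

f = (1/2)^(97/26) ≈ 0.075323; accumulation ratio R = 1/(1−f) ≈ 1.08146.
Loading dose to hit Cmax,ss on first dose: D_load = D_maint·R ≈ 769 × 1.08146 ≈ 831.64 mg.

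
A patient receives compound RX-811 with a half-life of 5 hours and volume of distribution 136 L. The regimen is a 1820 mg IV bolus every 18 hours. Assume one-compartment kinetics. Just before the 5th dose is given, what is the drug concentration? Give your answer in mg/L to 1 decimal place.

f = (1/2)^(τ/t½) = (1/2)^(18/5) ≈ 0.0825.
C₀ = D/Vd = 1820/136 ≈ 13.382 mg/L.
Before the 5th dose, 4 doses have been given. Superposition: Cmin = C₀·(f + f² + … + f^4).
≈ 13.382 × (0.0825 + 0.0068 + 0.0006 + 0.0000) ≈ 13.382 × 0.0899 ≈ 1.203 mg/L.

1.2 mg/L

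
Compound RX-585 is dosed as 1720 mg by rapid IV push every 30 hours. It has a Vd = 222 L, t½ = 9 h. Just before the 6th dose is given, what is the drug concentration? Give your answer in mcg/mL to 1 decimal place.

0.9 mcg/mL

f = (1/2)^(τ/t½) = (1/2)^(30/9) ≈ 0.0992.
C₀ = D/Vd = 1720/222 ≈ 7.748 mcg/mL.
Before the 6th dose, 5 doses have been given. Superposition: Cmin = C₀·(f + f² + … + f^5).
≈ 7.748 × (0.0992 + 0.0098 + 0.0010 + 0.0001 + 0.0000) ≈ 7.748 × 0.1101 ≈ 0.853 mcg/mL.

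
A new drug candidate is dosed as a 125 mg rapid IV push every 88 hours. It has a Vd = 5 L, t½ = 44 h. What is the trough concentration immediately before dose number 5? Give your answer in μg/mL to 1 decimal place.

f = (1/2)^(τ/t½) = (1/2)^(88/44) ≈ 0.2500.
C₀ = D/Vd = 125/5 ≈ 25.000 μg/mL.
Before the 5th dose, 4 doses have been given. Superposition: Cmin = C₀·(f + f² + … + f^4).
≈ 25.000 × (0.2500 + 0.0625 + 0.0156 + 0.0039) ≈ 25.000 × 0.3320 ≈ 8.300 μg/mL.

8.3 μg/mL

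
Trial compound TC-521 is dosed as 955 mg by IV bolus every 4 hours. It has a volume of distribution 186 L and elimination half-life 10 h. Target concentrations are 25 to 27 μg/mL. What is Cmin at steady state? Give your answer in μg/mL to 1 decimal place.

Over one 4-h interval, 4/10 ≈ 0.4 half-lives elapse, leaving f ≈ 0.7579 of each dose.
At steady state, accumulation factor R = 1/(1 − e^(−kτ)) ≈ 4.1305.
Each bolus raises the concentration by D/Vd = 955/186 ≈ 5.134 μg/mL.
Steady-state peak Cmax,ss = C₀·R ≈ 5.134 × 4.1305 ≈ 21.206 μg/mL.
One interval later, Cmin,ss = Cmax,ss·e^(−kτ) ≈ 21.206 × 0.7579 ≈ 16.072 μg/mL.
Trough 16.1 μg/mL vs MEC 25 μg/mL: subtherapeutic.

16.1 μg/mL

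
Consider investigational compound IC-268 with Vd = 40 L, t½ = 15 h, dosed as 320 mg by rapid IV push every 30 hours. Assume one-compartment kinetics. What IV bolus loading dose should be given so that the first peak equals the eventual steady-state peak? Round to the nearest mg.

427 mg

f = (1/2)^(30/15) ≈ 0.250000; accumulation ratio R = 1/(1−f) ≈ 1.33333.
Loading dose to hit Cmax,ss on first dose: D_load = D_maint·R ≈ 320 × 1.33333 ≈ 426.67 mg.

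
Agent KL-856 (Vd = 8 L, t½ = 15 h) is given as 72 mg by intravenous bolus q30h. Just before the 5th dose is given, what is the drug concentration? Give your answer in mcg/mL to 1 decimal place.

f = (1/2)^(τ/t½) = (1/2)^(30/15) ≈ 0.2500.
C₀ = D/Vd = 72/8 ≈ 9.000 mcg/mL.
Before the 5th dose, 4 doses have been given. Superposition: Cmin = C₀·(f + f² + … + f^4).
≈ 9.000 × (0.2500 + 0.0625 + 0.0156 + 0.0039) ≈ 9.000 × 0.3320 ≈ 2.988 mcg/mL.

3.0 mcg/mL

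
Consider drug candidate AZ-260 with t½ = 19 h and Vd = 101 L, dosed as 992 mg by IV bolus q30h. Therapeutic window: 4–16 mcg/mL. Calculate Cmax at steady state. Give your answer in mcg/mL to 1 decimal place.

τ/t½ = 30/19 ≈ 1.5789, so fraction remaining f = (1/2)^(30/19) ≈ 0.3347.
Accumulation ratio R = 1/(1 − f) ≈ 1/0.6653 ≈ 1.5031.
Each bolus raises the concentration by D/Vd = 992/101 ≈ 9.822 mcg/mL.
Cmax,ss = C₀/(1 − f) ≈ 9.822/0.6653 ≈ 14.763 mcg/mL.
Peak 14.8 mcg/mL vs MTC 16 mcg/mL: below toxic threshold.

14.8 mcg/mL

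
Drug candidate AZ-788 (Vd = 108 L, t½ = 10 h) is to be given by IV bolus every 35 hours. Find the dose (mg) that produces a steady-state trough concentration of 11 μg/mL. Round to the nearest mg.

τ/t½ = 35/10 ≈ 3.5, so f = (1/2)^(35/10) ≈ 0.088388.
Cmin,ss = (D/Vd)·f/(1−f), so D = Cmin,ss·Vd·(1−f)/f.
D = 11 × 108 × (1−f)/f ≈ 11 × 108 × 10.31375 ≈ 12252.74 mg.

12253 mg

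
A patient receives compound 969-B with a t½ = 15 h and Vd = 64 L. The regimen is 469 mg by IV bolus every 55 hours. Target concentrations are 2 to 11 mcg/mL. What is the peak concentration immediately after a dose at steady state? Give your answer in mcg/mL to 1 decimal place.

8.0 mcg/mL

τ/t½ = 55/15 ≈ 3.6667, so fraction remaining f = (1/2)^(55/15) ≈ 0.0787.
At steady state, accumulation factor R = 1/(1 − e^(−kτ)) ≈ 1.0854.
Each bolus raises the concentration by D/Vd = 469/64 ≈ 7.328 mcg/mL.
Steady-state peak Cmax,ss = C₀·R ≈ 7.328 × 1.0854 ≈ 7.954 mcg/mL.
Peak 8.0 mcg/mL vs MTC 11 mcg/mL: below toxic threshold.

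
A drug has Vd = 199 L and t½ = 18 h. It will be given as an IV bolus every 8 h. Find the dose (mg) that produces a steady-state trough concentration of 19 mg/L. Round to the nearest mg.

1364 mg

τ/t½ = 8/18 ≈ 0.44444, so f = (1/2)^(8/18) ≈ 0.734867.
Cmin,ss = (D/Vd)·f/(1−f), so D = Cmin,ss·Vd·(1−f)/f.
D = 19 × 199 × (1−f)/f ≈ 19 × 199 × 0.36079 ≈ 1364.15 mg.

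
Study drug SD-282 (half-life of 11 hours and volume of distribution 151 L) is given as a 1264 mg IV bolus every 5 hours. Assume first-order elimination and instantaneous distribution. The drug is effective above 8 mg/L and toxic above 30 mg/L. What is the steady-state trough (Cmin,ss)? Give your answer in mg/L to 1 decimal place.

22.6 mg/L

Over one 5-h interval, 5/11 ≈ 0.45455 half-lives elapse, leaving f ≈ 0.7297 of each dose.
Each bolus raises the concentration by D/Vd = 1264/151 ≈ 8.371 mg/L.
Steady-state trough Cmin,ss = C₀·f/(1−f) ≈ 8.371 × 0.7297/0.2703 ≈ 22.598 mg/L.
Trough 22.6 mg/L vs MEC 8 mg/L: adequate.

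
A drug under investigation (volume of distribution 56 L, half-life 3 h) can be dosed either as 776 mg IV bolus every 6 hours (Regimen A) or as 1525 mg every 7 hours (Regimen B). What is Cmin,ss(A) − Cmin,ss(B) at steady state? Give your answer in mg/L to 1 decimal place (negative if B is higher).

-2.1 mg/L

Regimen A: f = (1/2)^(6/3) ≈ 0.2500; Cmin,ss = (776/56)·f/(1−f) ≈ 4.619 mg/L.
Regimen B: f = (1/2)^(7/3) ≈ 0.1984; Cmin,ss = (1525/56)·f/(1−f) ≈ 6.740 mg/L.
Difference ≈ 4.619 − 6.740 ≈ -2.121 mg/L.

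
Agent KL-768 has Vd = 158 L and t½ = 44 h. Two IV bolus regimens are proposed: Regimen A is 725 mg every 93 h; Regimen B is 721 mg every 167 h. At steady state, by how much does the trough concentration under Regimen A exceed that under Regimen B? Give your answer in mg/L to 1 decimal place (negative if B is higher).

Regimen A: f = (1/2)^(93/44) ≈ 0.2311; Cmin,ss = (725/158)·f/(1−f) ≈ 1.379 mg/L.
Regimen B: f = (1/2)^(167/44) ≈ 0.0720; Cmin,ss = (721/158)·f/(1−f) ≈ 0.354 mg/L.
Difference ≈ 1.379 − 0.354 ≈ 1.025 mg/L.

1.0 mg/L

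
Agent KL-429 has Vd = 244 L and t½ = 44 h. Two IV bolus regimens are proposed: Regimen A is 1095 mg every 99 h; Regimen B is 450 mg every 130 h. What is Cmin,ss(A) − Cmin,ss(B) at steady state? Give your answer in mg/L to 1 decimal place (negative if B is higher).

Regimen A: f = (1/2)^(99/44) ≈ 0.2102; Cmin,ss = (1095/244)·f/(1−f) ≈ 1.194 mg/L.
Regimen B: f = (1/2)^(130/44) ≈ 0.1290; Cmin,ss = (450/244)·f/(1−f) ≈ 0.273 mg/L.
Difference ≈ 1.194 − 0.273 ≈ 0.921 mg/L.

0.9 mg/L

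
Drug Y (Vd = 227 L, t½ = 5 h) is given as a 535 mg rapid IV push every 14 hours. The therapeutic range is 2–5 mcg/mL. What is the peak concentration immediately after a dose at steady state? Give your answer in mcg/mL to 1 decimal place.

k = ln2/t½ = ln2/5 ≈ 0.138629 h⁻¹; fraction remaining f = e^(−kτ) = e^(−0.138629×14) ≈ 0.1436.
Accumulation ratio R = 1/(1 − f) ≈ 1/0.8564 ≈ 1.1677.
Single-dose peak C₀ = D/Vd = 535/227 ≈ 2.357 mcg/mL.
Steady-state peak Cmax,ss = C₀·R ≈ 2.357 × 1.1677 ≈ 2.752 mcg/mL.
Peak 2.8 mcg/mL vs MTC 5 mcg/mL: below toxic threshold.

2.8 mcg/mL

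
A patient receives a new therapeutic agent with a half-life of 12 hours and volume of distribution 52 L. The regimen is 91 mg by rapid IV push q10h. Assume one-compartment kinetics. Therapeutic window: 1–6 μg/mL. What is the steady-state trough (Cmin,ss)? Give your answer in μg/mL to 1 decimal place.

2.2 μg/mL

Over one 10-h interval, 10/12 ≈ 0.83333 half-lives elapse, leaving f ≈ 0.5612 of each dose.
Accumulation ratio R = 1/(1 − f) ≈ 1/0.4388 ≈ 2.2789.
Each bolus raises the concentration by D/Vd = 91/52 ≈ 1.750 μg/mL.
Cmax,ss = C₀/(1 − f) ≈ 1.750/0.4388 ≈ 3.988 μg/mL.
One interval later, Cmin,ss = Cmax,ss·e^(−kτ) ≈ 3.988 × 0.5612 ≈ 2.238 μg/mL.
Trough 2.2 μg/mL vs MEC 1 μg/mL: adequate.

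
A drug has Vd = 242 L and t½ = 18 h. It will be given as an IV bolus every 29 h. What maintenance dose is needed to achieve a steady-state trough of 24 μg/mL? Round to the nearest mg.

11935 mg

τ/t½ = 29/18 ≈ 1.6111, so f = (1/2)^(29/18) ≈ 0.327346.
Cmin,ss = (D/Vd)·f/(1−f), so D = Cmin,ss·Vd·(1−f)/f.
D = 24 × 242 × (1−f)/f ≈ 24 × 242 × 2.05487 ≈ 11934.68 mg.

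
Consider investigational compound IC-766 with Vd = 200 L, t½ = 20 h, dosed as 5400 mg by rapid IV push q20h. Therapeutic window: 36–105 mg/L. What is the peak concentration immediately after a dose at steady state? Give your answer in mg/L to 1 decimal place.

54.0 mg/L

The dosing interval is 1 half-life, so f = 2^(−1) = 0.5.
Accumulation ratio R = 1/(1 − f) = 1/0.5 = 2/1.
Single-dose peak C₀ = D/Vd = 5400/200 = 27 mg/L.
Steady-state peak Cmax,ss = C₀·R = 27 × 2/1 ≈ 54.000 mg/L.
Peak 54.0 mg/L vs MTC 105 mg/L: below toxic threshold.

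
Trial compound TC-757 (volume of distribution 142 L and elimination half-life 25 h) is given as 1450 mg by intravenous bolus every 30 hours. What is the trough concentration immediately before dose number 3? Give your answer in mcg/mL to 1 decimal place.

6.4 mcg/mL

f = (1/2)^(τ/t½) = (1/2)^(30/25) ≈ 0.4353.
C₀ = D/Vd = 1450/142 ≈ 10.211 mcg/mL.
Before the 3rd dose, 2 doses have been given. Superposition: Cmin = C₀·(f + f²).
≈ 10.211 × (0.4353 + 0.1895) ≈ 10.211 × 0.6248 ≈ 6.380 mcg/mL.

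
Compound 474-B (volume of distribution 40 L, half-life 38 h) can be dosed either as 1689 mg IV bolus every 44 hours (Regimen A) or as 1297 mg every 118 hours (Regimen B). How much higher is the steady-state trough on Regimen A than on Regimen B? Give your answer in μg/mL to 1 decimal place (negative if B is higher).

Regimen A: f = (1/2)^(44/38) ≈ 0.4482; Cmin,ss = (1689/40)·f/(1−f) ≈ 34.297 μg/mL.
Regimen B: f = (1/2)^(118/38) ≈ 0.1162; Cmin,ss = (1297/40)·f/(1−f) ≈ 4.263 μg/mL.
Difference ≈ 34.297 − 4.263 ≈ 30.034 μg/mL.

30.0 μg/mL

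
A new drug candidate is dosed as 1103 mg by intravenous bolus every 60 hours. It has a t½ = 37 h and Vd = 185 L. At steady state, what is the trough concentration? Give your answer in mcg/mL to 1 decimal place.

k = ln2/t½ = ln2/37 ≈ 0.018734 h⁻¹; fraction remaining f = e^(−kτ) = e^(−0.018734×60) ≈ 0.3250.
At steady state, accumulation factor R = 1/(1 − e^(−kτ)) ≈ 1.4815.
Each bolus raises the concentration by D/Vd = 1103/185 ≈ 5.962 mcg/mL.
Steady-state peak Cmax,ss = C₀·R ≈ 5.962 × 1.4815 ≈ 8.833 mcg/mL.
One interval later, Cmin,ss = Cmax,ss·e^(−kτ) ≈ 8.833 × 0.3250 ≈ 2.871 mcg/mL.

2.9 mcg/mL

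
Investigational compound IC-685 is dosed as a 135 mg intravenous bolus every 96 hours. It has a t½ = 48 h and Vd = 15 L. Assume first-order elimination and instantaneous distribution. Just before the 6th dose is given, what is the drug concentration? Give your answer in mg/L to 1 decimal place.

3.0 mg/L

f = (1/2)^(τ/t½) = (1/2)^(96/48) ≈ 0.2500.
C₀ = D/Vd = 135/15 ≈ 9.000 mg/L.
Before the 6th dose, 5 doses have been given. Superposition: Cmin = C₀·(f + f² + … + f^5).
≈ 9.000 × (0.2500 + 0.0625 + 0.0156 + 0.0039 + 0.0010) ≈ 9.000 × 0.3330 ≈ 2.997 mg/L.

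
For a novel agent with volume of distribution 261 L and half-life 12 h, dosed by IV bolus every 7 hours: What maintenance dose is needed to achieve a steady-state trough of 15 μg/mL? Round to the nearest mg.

1951 mg

τ/t½ = 7/12 ≈ 0.58333, so f = (1/2)^(7/12) ≈ 0.667420.
Cmin,ss = (D/Vd)·f/(1−f), so D = Cmin,ss·Vd·(1−f)/f.
D = 15 × 261 × (1−f)/f ≈ 15 × 261 × 0.49831 ≈ 1950.88 mg.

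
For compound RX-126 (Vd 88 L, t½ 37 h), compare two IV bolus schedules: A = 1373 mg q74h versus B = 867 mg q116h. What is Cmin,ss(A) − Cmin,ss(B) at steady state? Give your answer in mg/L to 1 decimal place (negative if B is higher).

Regimen A: f = (1/2)^(74/37) ≈ 0.2500; Cmin,ss = (1373/88)·f/(1−f) ≈ 5.201 mg/L.
Regimen B: f = (1/2)^(116/37) ≈ 0.1138; Cmin,ss = (867/88)·f/(1−f) ≈ 1.265 mg/L.
Difference ≈ 5.201 − 1.265 ≈ 3.936 mg/L.

3.9 mg/L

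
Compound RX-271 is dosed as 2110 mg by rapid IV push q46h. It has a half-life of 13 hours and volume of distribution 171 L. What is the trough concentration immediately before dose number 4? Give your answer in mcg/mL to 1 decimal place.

1.2 mcg/mL

f = (1/2)^(τ/t½) = (1/2)^(46/13) ≈ 0.0861.
C₀ = D/Vd = 2110/171 ≈ 12.339 mcg/mL.
Before the 4th dose, 3 doses have been given. Superposition: Cmin = C₀·(f + f² + … + f^3).
≈ 12.339 × (0.0861 + 0.0074 + 0.0006) ≈ 12.339 × 0.0941 ≈ 1.161 mcg/mL.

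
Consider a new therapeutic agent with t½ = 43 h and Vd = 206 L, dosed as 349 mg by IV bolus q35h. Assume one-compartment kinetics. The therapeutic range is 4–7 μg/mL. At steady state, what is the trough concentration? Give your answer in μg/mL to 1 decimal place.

2.2 μg/mL

k = ln2/t½ = ln2/43 ≈ 0.016120 h⁻¹; fraction remaining f = e^(−kτ) = e^(−0.016120×35) ≈ 0.5688.
Each bolus raises the concentration by D/Vd = 349/206 ≈ 1.694 μg/mL.
Steady-state trough Cmin,ss = C₀·f/(1−f) ≈ 1.694 × 0.5688/0.4312 ≈ 2.235 μg/mL.
Trough 2.2 μg/mL vs MEC 4 μg/mL: subtherapeutic.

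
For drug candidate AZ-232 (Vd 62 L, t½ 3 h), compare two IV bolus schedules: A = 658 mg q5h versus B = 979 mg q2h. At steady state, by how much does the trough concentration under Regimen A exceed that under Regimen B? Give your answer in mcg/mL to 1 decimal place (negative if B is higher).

-22.0 mcg/mL

Regimen A: f = (1/2)^(5/3) ≈ 0.3150; Cmin,ss = (658/62)·f/(1−f) ≈ 4.880 mcg/mL.
Regimen B: f = (1/2)^(2/3) ≈ 0.6300; Cmin,ss = (979/62)·f/(1−f) ≈ 26.886 mcg/mL.
Difference ≈ 4.880 − 26.886 ≈ -22.006 mcg/mL.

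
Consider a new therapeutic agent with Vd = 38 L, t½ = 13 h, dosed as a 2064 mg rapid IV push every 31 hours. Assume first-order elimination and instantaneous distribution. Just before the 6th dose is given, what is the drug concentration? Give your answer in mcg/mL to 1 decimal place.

12.9 mcg/mL

f = (1/2)^(τ/t½) = (1/2)^(31/13) ≈ 0.1915.
C₀ = D/Vd = 2064/38 ≈ 54.316 mcg/mL.
Before the 6th dose, 5 doses have been given. Superposition: Cmin = C₀·(f + f² + … + f^5).
≈ 54.316 × (0.1915 + 0.0367 + 0.0070 + 0.0013 + 0.0003) ≈ 54.316 × 0.2368 ≈ 12.862 mcg/mL.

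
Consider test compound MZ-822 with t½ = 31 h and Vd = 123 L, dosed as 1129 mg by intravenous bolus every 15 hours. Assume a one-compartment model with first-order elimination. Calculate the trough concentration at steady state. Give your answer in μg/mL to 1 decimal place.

23.0 μg/mL

k = ln2/t½ = ln2/31 ≈ 0.022360 h⁻¹; fraction remaining f = e^(−kτ) = e^(−0.022360×15) ≈ 0.7151.
Accumulation ratio R = 1/(1 − f) ≈ 1/0.2849 ≈ 3.5100.
Each bolus raises the concentration by D/Vd = 1129/123 ≈ 9.179 μg/mL.
Steady-state peak Cmax,ss = C₀·R ≈ 9.179 × 3.5100 ≈ 32.218 μg/mL.
Steady-state trough Cmin,ss = Cmax,ss·f ≈ 32.218 × 0.7151 ≈ 23.039 μg/mL.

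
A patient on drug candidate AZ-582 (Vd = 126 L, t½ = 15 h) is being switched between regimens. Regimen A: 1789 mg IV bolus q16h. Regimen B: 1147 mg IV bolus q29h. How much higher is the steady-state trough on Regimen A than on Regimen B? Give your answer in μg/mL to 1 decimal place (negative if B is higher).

Regimen A: f = (1/2)^(16/15) ≈ 0.4774; Cmin,ss = (1789/126)·f/(1−f) ≈ 12.970 μg/mL.
Regimen B: f = (1/2)^(29/15) ≈ 0.2618; Cmin,ss = (1147/126)·f/(1−f) ≈ 3.228 μg/mL.
Difference ≈ 12.970 − 3.228 ≈ 9.742 μg/mL.

9.7 μg/mL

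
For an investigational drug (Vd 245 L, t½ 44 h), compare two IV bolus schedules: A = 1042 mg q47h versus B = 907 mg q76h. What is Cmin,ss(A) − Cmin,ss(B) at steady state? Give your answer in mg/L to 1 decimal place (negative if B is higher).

Regimen A: f = (1/2)^(47/44) ≈ 0.4769; Cmin,ss = (1042/245)·f/(1−f) ≈ 3.877 mg/L.
Regimen B: f = (1/2)^(76/44) ≈ 0.3020; Cmin,ss = (907/245)·f/(1−f) ≈ 1.602 mg/L.
Difference ≈ 3.877 − 1.602 ≈ 2.275 mg/L.

2.3 mg/L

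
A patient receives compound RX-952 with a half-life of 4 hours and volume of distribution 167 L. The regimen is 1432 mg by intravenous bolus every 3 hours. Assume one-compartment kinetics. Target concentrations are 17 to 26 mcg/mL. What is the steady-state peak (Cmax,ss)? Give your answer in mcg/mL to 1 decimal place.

Over one 3-h interval, 3/4 ≈ 0.75 half-lives elapse, leaving f ≈ 0.5946 of each dose.
At steady state, accumulation factor R = 1/(1 − e^(−kτ)) ≈ 2.4667.
Single-dose peak C₀ = D/Vd = 1432/167 ≈ 8.575 mcg/mL.
Cmax,ss = C₀/(1 − f) ≈ 8.575/0.4054 ≈ 21.152 mcg/mL.
Peak 21.2 mcg/mL vs MTC 26 mcg/mL: below toxic threshold.

21.2 mcg/mL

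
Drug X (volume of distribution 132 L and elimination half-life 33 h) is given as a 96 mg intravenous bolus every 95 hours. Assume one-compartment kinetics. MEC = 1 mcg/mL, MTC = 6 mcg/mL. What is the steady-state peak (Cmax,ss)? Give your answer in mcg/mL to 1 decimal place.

0.8 mcg/mL

k = ln2/t½ = ln2/33 ≈ 0.021004 h⁻¹; fraction remaining f = e^(−kτ) = e^(−0.021004×95) ≈ 0.1360.
At steady state, accumulation factor R = 1/(1 − e^(−kτ)) ≈ 1.1574.
Single-dose peak C₀ = D/Vd = 96/132 ≈ 0.727 mcg/mL.
Cmax,ss = C₀/(1 − f) ≈ 0.727/0.8640 ≈ 0.841 mcg/mL.
Peak 0.8 mcg/mL vs MTC 6 mcg/mL: below toxic threshold.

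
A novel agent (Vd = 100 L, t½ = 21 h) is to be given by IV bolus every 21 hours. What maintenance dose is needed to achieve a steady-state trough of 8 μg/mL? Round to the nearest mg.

τ/t½ = 21/21 ≈ 1, so f = (1/2)^(21/21) ≈ 0.500000.
Cmin,ss = (D/Vd)·f/(1−f), so D = Cmin,ss·Vd·(1−f)/f.
D = 8 × 100 × (1−f)/f ≈ 8 × 100 × 1.00000 ≈ 800.00 mg.

800 mg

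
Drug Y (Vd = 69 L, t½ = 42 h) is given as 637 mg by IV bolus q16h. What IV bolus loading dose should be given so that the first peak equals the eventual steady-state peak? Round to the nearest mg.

f = (1/2)^(16/42) ≈ 0.767930; accumulation ratio R = 1/(1−f) ≈ 4.30904.
Loading dose to hit Cmax,ss on first dose: D_load = D_maint·R ≈ 637 × 4.30904 ≈ 2744.86 mg.

2745 mg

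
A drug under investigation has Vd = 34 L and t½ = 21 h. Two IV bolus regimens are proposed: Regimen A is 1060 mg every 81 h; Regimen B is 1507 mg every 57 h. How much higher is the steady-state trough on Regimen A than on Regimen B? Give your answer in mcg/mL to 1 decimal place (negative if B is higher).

-5.7 mcg/mL

Regimen A: f = (1/2)^(81/21) ≈ 0.0690; Cmin,ss = (1060/34)·f/(1−f) ≈ 2.311 mcg/mL.
Regimen B: f = (1/2)^(57/21) ≈ 0.1524; Cmin,ss = (1507/34)·f/(1−f) ≈ 7.969 mcg/mL.
Difference ≈ 2.311 − 7.969 ≈ -5.658 mcg/mL.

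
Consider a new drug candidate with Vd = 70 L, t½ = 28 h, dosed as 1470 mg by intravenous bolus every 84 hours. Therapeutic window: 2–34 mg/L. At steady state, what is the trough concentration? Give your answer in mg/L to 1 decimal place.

3.0 mg/L

The dosing interval is 3 half-lives, so f = 2^(−3) = 0.125.
Accumulation ratio R = 1/(1 − f) = 1/0.875 = 8/7.
Single-dose peak C₀ = D/Vd = 1470/70 = 21 mg/L.
Steady-state peak Cmax,ss = C₀·R = 21 × 8/7 ≈ 24.000 mg/L.
Steady-state trough Cmin,ss = Cmax,ss·f ≈ 24.000 × 0.125 ≈ 3.000 mg/L.
Trough 3.0 mg/L vs MEC 2 mg/L: adequate.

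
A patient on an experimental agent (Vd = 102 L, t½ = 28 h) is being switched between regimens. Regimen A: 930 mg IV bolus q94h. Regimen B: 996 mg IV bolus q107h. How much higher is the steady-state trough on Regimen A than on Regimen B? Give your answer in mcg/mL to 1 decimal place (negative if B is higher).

0.2 mcg/mL

Regimen A: f = (1/2)^(94/28) ≈ 0.0976; Cmin,ss = (930/102)·f/(1−f) ≈ 0.986 mcg/mL.
Regimen B: f = (1/2)^(107/28) ≈ 0.0707; Cmin,ss = (996/102)·f/(1−f) ≈ 0.743 mcg/mL.
Difference ≈ 0.986 − 0.743 ≈ 0.243 mcg/mL.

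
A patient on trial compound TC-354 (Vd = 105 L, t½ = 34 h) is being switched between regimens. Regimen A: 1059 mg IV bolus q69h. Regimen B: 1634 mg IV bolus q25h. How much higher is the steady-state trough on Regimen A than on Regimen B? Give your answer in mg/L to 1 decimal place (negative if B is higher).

Regimen A: f = (1/2)^(69/34) ≈ 0.2450; Cmin,ss = (1059/105)·f/(1−f) ≈ 3.273 mg/L.
Regimen B: f = (1/2)^(25/34) ≈ 0.6007; Cmin,ss = (1634/105)·f/(1−f) ≈ 23.411 mg/L.
Difference ≈ 3.273 − 23.411 ≈ -20.138 mg/L.

-20.1 mg/L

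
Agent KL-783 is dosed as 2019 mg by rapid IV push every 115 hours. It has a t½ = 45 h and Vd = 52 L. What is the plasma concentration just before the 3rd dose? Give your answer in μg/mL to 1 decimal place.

7.7 μg/mL

f = (1/2)^(τ/t½) = (1/2)^(115/45) ≈ 0.1701.
C₀ = D/Vd = 2019/52 ≈ 38.827 μg/mL.
Before the 3rd dose, 2 doses have been given. Superposition: Cmin = C₀·(f + f²).
≈ 38.827 × (0.1701 + 0.0289) ≈ 38.827 × 0.1990 ≈ 7.727 μg/mL.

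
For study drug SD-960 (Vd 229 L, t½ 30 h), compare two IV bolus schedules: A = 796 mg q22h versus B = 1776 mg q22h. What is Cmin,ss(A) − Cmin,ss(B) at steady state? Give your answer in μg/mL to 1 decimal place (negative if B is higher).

Regimen A: f = (1/2)^(22/30) ≈ 0.6015; Cmin,ss = (796/229)·f/(1−f) ≈ 5.247 μg/mL.
Regimen B: f = (1/2)^(22/30) ≈ 0.6015; Cmin,ss = (1776/229)·f/(1−f) ≈ 11.706 μg/mL.
Difference ≈ 5.247 − 11.706 ≈ -6.459 μg/mL.

-6.5 μg/mL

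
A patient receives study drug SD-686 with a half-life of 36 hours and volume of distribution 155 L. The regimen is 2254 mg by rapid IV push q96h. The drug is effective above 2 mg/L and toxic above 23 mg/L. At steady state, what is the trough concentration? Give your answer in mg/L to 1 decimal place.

2.7 mg/L

τ/t½ = 96/36 ≈ 2.6667, so fraction remaining f = (1/2)^(96/36) ≈ 0.1575.
Each bolus raises the concentration by D/Vd = 2254/155 ≈ 14.542 mg/L.
Steady-state trough Cmin,ss = C₀·f/(1−f) ≈ 14.542 × 0.1575/0.8425 ≈ 2.719 mg/L.
Trough 2.7 mg/L vs MEC 2 mg/L: adequate.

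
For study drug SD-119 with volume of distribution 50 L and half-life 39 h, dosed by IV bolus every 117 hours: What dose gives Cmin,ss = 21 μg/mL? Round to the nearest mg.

τ/t½ = 117/39 ≈ 3, so f = (1/2)^(117/39) ≈ 0.125000.
Cmin,ss = (D/Vd)·f/(1−f), so D = Cmin,ss·Vd·(1−f)/f.
D = 21 × 50 × (1−f)/f ≈ 21 × 50 × 7.00000 ≈ 7350.00 mg.

7350 mg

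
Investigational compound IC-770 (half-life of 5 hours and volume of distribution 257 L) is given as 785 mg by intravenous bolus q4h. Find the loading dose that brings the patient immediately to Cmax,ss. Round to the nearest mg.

f = (1/2)^(4/5) ≈ 0.574349; accumulation ratio R = 1/(1−f) ≈ 2.34934.
Loading dose to hit Cmax,ss on first dose: D_load = D_maint·R ≈ 785 × 2.34934 ≈ 1844.23 mg.

1844 mg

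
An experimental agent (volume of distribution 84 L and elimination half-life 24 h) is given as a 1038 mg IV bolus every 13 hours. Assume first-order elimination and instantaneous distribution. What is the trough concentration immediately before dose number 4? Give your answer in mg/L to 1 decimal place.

f = (1/2)^(τ/t½) = (1/2)^(13/24) ≈ 0.6870.
C₀ = D/Vd = 1038/84 ≈ 12.357 mg/L.
Before the 4th dose, 3 doses have been given. Superposition: Cmin = C₀·(f + f² + … + f^3).
≈ 12.357 × (0.6870 + 0.4720 + 0.3242) ≈ 12.357 × 1.4832 ≈ 18.328 mg/L.

18.3 mg/L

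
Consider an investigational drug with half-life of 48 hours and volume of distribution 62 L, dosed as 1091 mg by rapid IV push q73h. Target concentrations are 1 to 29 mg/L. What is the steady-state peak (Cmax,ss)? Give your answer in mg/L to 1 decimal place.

27.0 mg/L

k = ln2/t½ = ln2/48 ≈ 0.014441 h⁻¹; fraction remaining f = e^(−kτ) = e^(−0.014441×73) ≈ 0.3485.
At steady state, accumulation factor R = 1/(1 − e^(−kτ)) ≈ 1.5349.
Single-dose peak C₀ = D/Vd = 1091/62 ≈ 17.597 mg/L.
Cmax,ss = C₀/(1 − f) ≈ 17.597/0.6515 ≈ 27.010 mg/L.
Peak 27.0 mg/L vs MTC 29 mg/L: below toxic threshold.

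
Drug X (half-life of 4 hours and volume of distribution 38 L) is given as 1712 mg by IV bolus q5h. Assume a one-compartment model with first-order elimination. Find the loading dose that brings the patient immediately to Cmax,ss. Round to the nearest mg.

2954 mg

f = (1/2)^(5/4) ≈ 0.420448; accumulation ratio R = 1/(1−f) ≈ 1.72547.
Loading dose to hit Cmax,ss on first dose: D_load = D_maint·R ≈ 1712 × 1.72547 ≈ 2954.00 mg.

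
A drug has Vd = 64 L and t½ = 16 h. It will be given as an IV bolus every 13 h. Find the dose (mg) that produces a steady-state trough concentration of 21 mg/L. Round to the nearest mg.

1016 mg

τ/t½ = 13/16 ≈ 0.8125, so f = (1/2)^(13/16) ≈ 0.569394.
Cmin,ss = (D/Vd)·f/(1−f), so D = Cmin,ss·Vd·(1−f)/f.
D = 21 × 64 × (1−f)/f ≈ 21 × 64 × 0.75625 ≈ 1016.40 mg.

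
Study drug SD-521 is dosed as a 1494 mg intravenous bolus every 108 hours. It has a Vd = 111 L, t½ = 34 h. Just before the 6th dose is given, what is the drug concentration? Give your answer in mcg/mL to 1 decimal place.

1.7 mcg/mL

f = (1/2)^(τ/t½) = (1/2)^(108/34) ≈ 0.1106.
C₀ = D/Vd = 1494/111 ≈ 13.459 mcg/mL.
Before the 6th dose, 5 doses have been given. Superposition: Cmin = C₀·(f + f² + … + f^5).
≈ 13.459 × (0.1106 + 0.0122 + 0.0014 + 0.0001 + 0.0000) ≈ 13.459 × 0.1243 ≈ 1.673 mcg/mL.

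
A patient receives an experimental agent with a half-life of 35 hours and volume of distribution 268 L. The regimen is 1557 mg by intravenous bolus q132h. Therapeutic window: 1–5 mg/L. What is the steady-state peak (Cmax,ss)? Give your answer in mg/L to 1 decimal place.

τ/t½ = 132/35 ≈ 3.7714, so fraction remaining f = (1/2)^(132/35) ≈ 0.0732.
At steady state, accumulation factor R = 1/(1 − e^(−kτ)) ≈ 1.0790.
Single-dose peak C₀ = D/Vd = 1557/268 ≈ 5.810 mg/L.
Steady-state peak Cmax,ss = C₀·R ≈ 5.810 × 1.0790 ≈ 6.269 mg/L.
Peak 6.3 mg/L vs MTC 5 mg/L: exceeds toxic threshold.

6.3 mg/L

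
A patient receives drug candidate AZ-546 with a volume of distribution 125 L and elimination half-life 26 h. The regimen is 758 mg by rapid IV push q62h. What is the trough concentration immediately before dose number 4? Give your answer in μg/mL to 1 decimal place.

1.4 μg/mL

f = (1/2)^(τ/t½) = (1/2)^(62/26) ≈ 0.1915.
C₀ = D/Vd = 758/125 ≈ 6.064 μg/mL.
Before the 4th dose, 3 doses have been given. Superposition: Cmin = C₀·(f + f² + … + f^3).
≈ 6.064 × (0.1915 + 0.0367 + 0.0070) ≈ 6.064 × 0.2352 ≈ 1.426 μg/mL.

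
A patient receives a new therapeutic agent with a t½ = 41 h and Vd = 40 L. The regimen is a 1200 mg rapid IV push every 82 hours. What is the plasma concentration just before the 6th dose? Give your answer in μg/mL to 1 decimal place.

10.0 μg/mL

f = (1/2)^(τ/t½) = (1/2)^(82/41) ≈ 0.2500.
C₀ = D/Vd = 1200/40 ≈ 30.000 μg/mL.
Before the 6th dose, 5 doses have been given. Superposition: Cmin = C₀·(f + f² + … + f^5).
≈ 30.000 × (0.2500 + 0.0625 + 0.0156 + 0.0039 + 0.0010) ≈ 30.000 × 0.3330 ≈ 9.990 μg/mL.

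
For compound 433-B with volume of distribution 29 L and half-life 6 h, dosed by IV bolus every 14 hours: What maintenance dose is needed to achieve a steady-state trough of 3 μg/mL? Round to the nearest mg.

351 mg

τ/t½ = 14/6 ≈ 2.3333, so f = (1/2)^(14/6) ≈ 0.198425.
Cmin,ss = (D/Vd)·f/(1−f), so D = Cmin,ss·Vd·(1−f)/f.
D = 3 × 29 × (1−f)/f ≈ 3 × 29 × 4.03969 ≈ 351.45 mg.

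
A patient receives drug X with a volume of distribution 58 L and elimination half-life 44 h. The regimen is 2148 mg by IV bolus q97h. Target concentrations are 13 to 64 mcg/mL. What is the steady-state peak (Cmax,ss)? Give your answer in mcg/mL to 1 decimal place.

47.3 mcg/mL

Over one 97-h interval, 97/44 ≈ 2.2045 half-lives elapse, leaving f ≈ 0.2170 of each dose.
Accumulation ratio R = 1/(1 − f) ≈ 1/0.7830 ≈ 1.2771.
Each bolus raises the concentration by D/Vd = 2148/58 ≈ 37.034 mcg/mL.
Steady-state peak Cmax,ss = C₀·R ≈ 37.034 × 1.2771 ≈ 47.296 mcg/mL.
Peak 47.3 mcg/mL vs MTC 64 mcg/mL: below toxic threshold.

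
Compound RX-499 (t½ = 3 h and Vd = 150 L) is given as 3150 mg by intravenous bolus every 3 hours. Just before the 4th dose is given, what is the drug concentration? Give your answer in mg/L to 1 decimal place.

18.4 mg/L

f = (1/2)^(τ/t½) = (1/2)^(3/3) ≈ 0.5000.
C₀ = D/Vd = 3150/150 ≈ 21.000 mg/L.
Before the 4th dose, 3 doses have been given. Superposition: Cmin = C₀·(f + f² + … + f^3).
≈ 21.000 × (0.5000 + 0.2500 + 0.1250) ≈ 21.000 × 0.8750 ≈ 18.375 mg/L.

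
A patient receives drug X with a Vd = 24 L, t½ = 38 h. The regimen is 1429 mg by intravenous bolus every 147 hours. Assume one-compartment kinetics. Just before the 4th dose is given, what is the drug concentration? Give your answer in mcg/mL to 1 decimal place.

f = (1/2)^(τ/t½) = (1/2)^(147/38) ≈ 0.0685.
C₀ = D/Vd = 1429/24 ≈ 59.542 mcg/mL.
Before the 4th dose, 3 doses have been given. Superposition: Cmin = C₀·(f + f² + … + f^3).
≈ 59.542 × (0.0685 + 0.0047 + 0.0003) ≈ 59.542 × 0.0735 ≈ 4.376 mcg/mL.

4.4 mcg/mL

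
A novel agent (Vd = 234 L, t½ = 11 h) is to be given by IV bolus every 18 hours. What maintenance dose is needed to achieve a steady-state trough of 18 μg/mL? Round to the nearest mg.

8882 mg

τ/t½ = 18/11 ≈ 1.6364, so f = (1/2)^(18/11) ≈ 0.321666.
Cmin,ss = (D/Vd)·f/(1−f), so D = Cmin,ss·Vd·(1−f)/f.
D = 18 × 234 × (1−f)/f ≈ 18 × 234 × 2.10881 ≈ 8882.31 mg.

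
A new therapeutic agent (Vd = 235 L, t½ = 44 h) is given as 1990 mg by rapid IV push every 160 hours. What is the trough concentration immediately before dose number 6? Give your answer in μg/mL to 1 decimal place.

f = (1/2)^(τ/t½) = (1/2)^(160/44) ≈ 0.0804.
C₀ = D/Vd = 1990/235 ≈ 8.468 μg/mL.
Before the 6th dose, 5 doses have been given. Superposition: Cmin = C₀·(f + f² + … + f^5).
≈ 8.468 × (0.0804 + 0.0065 + 0.0005 + 0.0000 + 0.0000) ≈ 8.468 × 0.0874 ≈ 0.740 μg/mL.

0.7 μg/mL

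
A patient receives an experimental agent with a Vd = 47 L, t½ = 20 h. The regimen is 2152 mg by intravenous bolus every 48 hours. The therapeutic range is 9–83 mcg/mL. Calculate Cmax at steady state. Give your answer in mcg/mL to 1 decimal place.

Over one 48-h interval, 48/20 ≈ 2.4 half-lives elapse, leaving f ≈ 0.1895 of each dose.
At steady state, accumulation factor R = 1/(1 − e^(−kτ)) ≈ 1.2338.
Each bolus raises the concentration by D/Vd = 2152/47 ≈ 45.787 mcg/mL.
Cmax,ss = C₀/(1 − f) ≈ 45.787/0.8105 ≈ 56.492 mcg/mL.
Peak 56.5 mcg/mL vs MTC 83 mcg/mL: below toxic threshold.

56.5 mcg/mL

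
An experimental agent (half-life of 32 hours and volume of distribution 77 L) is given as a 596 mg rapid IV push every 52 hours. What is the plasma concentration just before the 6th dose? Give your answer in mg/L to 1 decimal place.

f = (1/2)^(τ/t½) = (1/2)^(52/32) ≈ 0.3242.
C₀ = D/Vd = 596/77 ≈ 7.740 mg/L.
Before the 6th dose, 5 doses have been given. Superposition: Cmin = C₀·(f + f² + … + f^5).
≈ 7.740 × (0.3242 + 0.1051 + 0.0341 + 0.0110 + 0.0036) ≈ 7.740 × 0.4780 ≈ 3.700 mg/L.

3.7 mg/L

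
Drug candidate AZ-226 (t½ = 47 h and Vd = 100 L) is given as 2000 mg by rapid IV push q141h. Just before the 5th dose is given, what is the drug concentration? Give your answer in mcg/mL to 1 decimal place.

2.9 mcg/mL

f = (1/2)^(τ/t½) = (1/2)^(141/47) ≈ 0.1250.
C₀ = D/Vd = 2000/100 ≈ 20.000 mcg/mL.
Before the 5th dose, 4 doses have been given. Superposition: Cmin = C₀·(f + f² + … + f^4).
≈ 20.000 × (0.1250 + 0.0156 + 0.0020 + 0.0002) ≈ 20.000 × 0.1428 ≈ 2.856 mcg/mL.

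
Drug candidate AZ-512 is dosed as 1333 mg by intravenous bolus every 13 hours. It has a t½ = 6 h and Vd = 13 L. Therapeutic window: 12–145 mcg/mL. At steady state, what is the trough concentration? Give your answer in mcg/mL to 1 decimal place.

29.4 mcg/mL

Over one 13-h interval, 13/6 ≈ 2.1667 half-lives elapse, leaving f ≈ 0.2227 of each dose.
Single-dose peak C₀ = D/Vd = 1333/13 ≈ 102.538 mcg/mL.
Steady-state trough Cmin,ss = C₀·f/(1−f) ≈ 102.538 × 0.2227/0.7773 ≈ 29.378 mcg/mL.
Trough 29.4 mcg/mL vs MEC 12 mcg/mL: adequate.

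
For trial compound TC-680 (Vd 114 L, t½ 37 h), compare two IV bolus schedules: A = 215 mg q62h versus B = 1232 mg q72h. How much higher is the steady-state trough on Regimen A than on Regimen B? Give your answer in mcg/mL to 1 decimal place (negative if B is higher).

Regimen A: f = (1/2)^(62/37) ≈ 0.3130; Cmin,ss = (215/114)·f/(1−f) ≈ 0.859 mcg/mL.
Regimen B: f = (1/2)^(72/37) ≈ 0.2595; Cmin,ss = (1232/114)·f/(1−f) ≈ 3.787 mcg/mL.
Difference ≈ 0.859 − 3.787 ≈ -2.928 mcg/mL.

-2.9 mcg/mL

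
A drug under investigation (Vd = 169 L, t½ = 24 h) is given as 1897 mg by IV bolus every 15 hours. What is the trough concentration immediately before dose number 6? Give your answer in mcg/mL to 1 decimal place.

18.3 mcg/mL

f = (1/2)^(τ/t½) = (1/2)^(15/24) ≈ 0.6484.
C₀ = D/Vd = 1897/169 ≈ 11.225 mcg/mL.
Before the 6th dose, 5 doses have been given. Superposition: Cmin = C₀·(f + f² + … + f^5).
≈ 11.225 × (0.6484 + 0.4204 + 0.2726 + 0.1768 + 0.1146) ≈ 11.225 × 1.6328 ≈ 18.328 mcg/mL.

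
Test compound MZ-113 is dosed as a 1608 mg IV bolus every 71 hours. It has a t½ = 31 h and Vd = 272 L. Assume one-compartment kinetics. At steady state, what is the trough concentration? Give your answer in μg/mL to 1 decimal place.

1.5 μg/mL

k = ln2/t½ = ln2/31 ≈ 0.022360 h⁻¹; fraction remaining f = e^(−kτ) = e^(−0.022360×71) ≈ 0.2044.
Accumulation ratio R = 1/(1 − f) ≈ 1/0.7956 ≈ 1.2569.
Each bolus raises the concentration by D/Vd = 1608/272 ≈ 5.912 μg/mL.
Steady-state peak Cmax,ss = C₀·R ≈ 5.912 × 1.2569 ≈ 7.431 μg/mL.
One interval later, Cmin,ss = Cmax,ss·e^(−kτ) ≈ 7.431 × 0.2044 ≈ 1.519 μg/mL.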